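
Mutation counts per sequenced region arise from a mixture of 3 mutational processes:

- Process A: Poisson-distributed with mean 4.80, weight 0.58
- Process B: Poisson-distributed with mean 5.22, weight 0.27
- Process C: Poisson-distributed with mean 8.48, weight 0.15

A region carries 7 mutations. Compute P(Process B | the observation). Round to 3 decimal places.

Apply Bayes' rule: the posterior for each component is proportional to its prior times its likelihood at x.
Poisson probabilities:
  f_A = e^(−4.80)·4.80^7/7! = 0.0958616
  f_B = e^(−5.22)·5.22^7/7! = 0.113304
  f_C = e^(−8.48)·8.48^7/7! = 0.129874
Prior × likelihood for each component:
  π_A·f_A = 0.58 × 0.0958616 = 0.0555997
  π_B·f_B = 0.27 × 0.113304 = 0.0305921
  π_C·f_C = 0.15 × 0.129874 = 0.0194811
Evidence: 0.0555997 + 0.0305921 + 0.0194811 = 0.105673
Responsibility of Process B: 0.0305921 / 0.105673 ≈ 0.289

0.289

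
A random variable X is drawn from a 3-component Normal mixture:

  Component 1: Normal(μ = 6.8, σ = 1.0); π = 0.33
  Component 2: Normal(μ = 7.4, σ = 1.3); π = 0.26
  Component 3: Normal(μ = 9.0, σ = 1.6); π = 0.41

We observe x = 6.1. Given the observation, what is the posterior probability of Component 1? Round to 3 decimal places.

Posterior ∝ prior × likelihood, so P(k | x) ∝ P(Z=k) f_k(x); normalise over all components.
Evaluate each component's likelihood at the observed value:
  p_1 = 0.312254
  p_2 = 0.186131
  p_3 = 0.0482422
Prior × likelihood for each component:
  P(Z=1)·p_1 = 0.33 × 0.312254 = 0.103044
  P(Z=2)·p_2 = 0.26 × 0.186131 = 0.0483941
  P(Z=3)·p_3 = 0.41 × 0.0482422 = 0.0197793
Normaliser: 0.103044 + 0.0483941 + 0.0197793 = 0.171217
P(Component 1 | data) = 0.103044 / 0.171217 ≈ 0.602

0.602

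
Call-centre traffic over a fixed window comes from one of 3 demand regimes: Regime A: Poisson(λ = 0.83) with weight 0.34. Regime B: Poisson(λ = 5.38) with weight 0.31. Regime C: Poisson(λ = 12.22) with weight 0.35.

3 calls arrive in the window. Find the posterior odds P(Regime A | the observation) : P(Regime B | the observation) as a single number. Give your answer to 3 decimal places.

0.381

Since P(k|x) ∝ w_k f_k(x), the posterior odds are w_i f_i(x) / (w_j f_j(x)).
Component likelihoods at x = 3 calls:
  f_A = e^(−0.83)·0.83^3/3! = 0.0415546
  f_B = e^(−5.38)·5.38^3/3! = 0.119589
  f_C = e^(−12.22)·12.22^3/3! = 0.00149963
0.0141285 / 0.0370726 ≈ 0.381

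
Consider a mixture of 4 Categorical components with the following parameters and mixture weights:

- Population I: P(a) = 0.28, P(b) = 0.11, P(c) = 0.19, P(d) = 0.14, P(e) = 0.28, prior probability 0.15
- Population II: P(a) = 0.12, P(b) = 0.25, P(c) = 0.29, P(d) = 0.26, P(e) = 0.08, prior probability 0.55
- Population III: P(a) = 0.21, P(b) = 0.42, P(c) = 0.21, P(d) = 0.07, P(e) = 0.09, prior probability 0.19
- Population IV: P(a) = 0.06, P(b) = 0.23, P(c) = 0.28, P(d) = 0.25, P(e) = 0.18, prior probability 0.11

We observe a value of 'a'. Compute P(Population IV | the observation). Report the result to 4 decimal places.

0.0427

Apply Bayes' rule: the posterior for each component is proportional to its prior times its likelihood at x.
Evaluate each component's likelihood at the observed value:
  L_I = P(a | comp) = 0.28
  L_II = P(a | comp) = 0.12
  L_III = P(a | comp) = 0.21
  L_IV = P(a | comp) = 0.06
Multiply by the mixture weights:
  P(Z=I)·L_I = 0.15 × 0.28 = 0.042
  P(Z=II)·L_II = 0.55 × 0.12 = 0.066
  P(Z=III)·L_III = 0.19 × 0.21 = 0.0399
  P(Z=IV)·L_IV = 0.11 × 0.06 = 0.0066
Denominator: 0.042 + 0.066 + 0.0399 + 0.0066 = 0.1545
P(Population IV | the observation) = 0.0066 / 0.1545 ≈ 0.0427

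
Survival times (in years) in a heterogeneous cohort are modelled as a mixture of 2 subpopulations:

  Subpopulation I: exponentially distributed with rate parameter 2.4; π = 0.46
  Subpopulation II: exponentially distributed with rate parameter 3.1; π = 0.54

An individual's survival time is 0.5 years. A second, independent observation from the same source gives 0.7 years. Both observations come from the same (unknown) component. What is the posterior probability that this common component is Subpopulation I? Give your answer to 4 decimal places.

By Bayes' theorem, P(k | x) = w_k f_k(x) / Σ_j w_j f_j(x).
Since both observations come from the same component, the likelihood for component k is f_k(x₁)·f_k(x₂).
  f_I = [2.4·e^(−2.4·0.5) = 2.4·e^(−1.2000) = 0.722866] × [0.447298] = 0.323336
  f_II = [3.1·e^(−3.1·0.5) = 3.1·e^(−1.5500) = 0.657969] × [0.353951] = 0.232888
Weight by the priors:
  w_I·f_I = 0.46 × 0.323336 = 0.148735
  w_II·f_II = 0.54 × 0.232888 = 0.12576
Denominator: 0.148735 + 0.12576 = 0.274494
P(Subpopulation I | data) ≈ 0.5418

0.5418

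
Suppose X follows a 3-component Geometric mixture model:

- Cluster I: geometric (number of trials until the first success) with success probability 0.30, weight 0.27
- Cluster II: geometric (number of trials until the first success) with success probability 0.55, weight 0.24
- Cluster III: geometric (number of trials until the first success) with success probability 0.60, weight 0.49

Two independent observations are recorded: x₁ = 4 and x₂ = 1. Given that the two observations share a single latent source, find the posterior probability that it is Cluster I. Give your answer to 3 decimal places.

0.318

Apply Bayes' rule: the posterior for each component is proportional to its prior times its likelihood at x.
Since both observations come from the same component, the likelihood for component k is f_k(x₁)·f_k(x₂).
  p_I = [0.1029] × [0.3] = 0.03087
  p_II = [0.0501187] × [0.55] = 0.0275653
  p_III = [0.0384] × [0.6] = 0.02304
Unnormalised posteriors:
  π_I·p_I = 0.27 × 0.03087 = 0.0083349
  π_II·p_II = 0.24 × 0.0275653 = 0.00661567
  π_III·p_III = 0.49 × 0.02304 = 0.0112896
Denominator: 0.0083349 + 0.00661567 + 0.0112896 = 0.0262402
P(Cluster I | data) = 0.0083349 / 0.0262402 ≈ 0.318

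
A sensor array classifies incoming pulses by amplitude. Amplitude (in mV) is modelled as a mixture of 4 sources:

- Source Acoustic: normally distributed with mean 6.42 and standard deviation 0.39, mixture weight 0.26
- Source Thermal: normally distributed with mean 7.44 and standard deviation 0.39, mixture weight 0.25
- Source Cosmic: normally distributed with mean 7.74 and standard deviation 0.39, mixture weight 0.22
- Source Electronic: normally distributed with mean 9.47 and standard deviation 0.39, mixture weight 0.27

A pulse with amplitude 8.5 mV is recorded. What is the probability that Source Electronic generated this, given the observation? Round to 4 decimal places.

By Bayes' theorem, P(k | x) = w_k f_k(x) / Σ_j w_j f_j(x).
Evaluate each component's likelihood at the observed value:
  L_Acoustic = 6.81103e-07
  L_Thermal = 0.0254522
  L_Cosmic = 0.153189
  L_Electronic = 0.0464044
Prior × likelihood for each component:
  w_Acoustic·L_Acoustic = 0.26 × 6.81103e-07 = 1.77087e-07
  w_Thermal·L_Thermal = 0.25 × 0.0254522 = 0.00636305
  w_Cosmic·L_Cosmic = 0.22 × 0.153189 = 0.0337016
  w_Electronic·L_Electronic = 0.27 × 0.0464044 = 0.0125292
Sum: 1.77087e-07 + 0.00636305 + 0.0337016 + 0.0125292 = 0.0525941
P(Source Electronic | the observation) = 0.0125292 / 0.0525941 ≈ 0.2382

0.2382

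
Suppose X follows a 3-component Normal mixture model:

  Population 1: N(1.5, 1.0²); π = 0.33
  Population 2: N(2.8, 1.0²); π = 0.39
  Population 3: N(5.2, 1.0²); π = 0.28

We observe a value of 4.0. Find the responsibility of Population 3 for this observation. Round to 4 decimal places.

0.4001

By Bayes' theorem, P(k | x) = π_k f_k(x) / Σ_j π_j f_j(x).
Evaluate each component's likelihood at the observed value:
  L_1 = 0.0175283
  L_2 = 0.194186
  L_3 = 0.194186
Unnormalised posteriors:
  π_1·L_1 = 0.33 × 0.0175283 = 0.00578434
  π_2·L_2 = 0.39 × 0.194186 = 0.0757326
  π_3·L_3 = 0.28 × 0.194186 = 0.0543721
Evidence: 0.00578434 + 0.0757326 + 0.0543721 = 0.135889
P(Population 3 | data) = 0.0543721 / 0.135889 ≈ 0.4001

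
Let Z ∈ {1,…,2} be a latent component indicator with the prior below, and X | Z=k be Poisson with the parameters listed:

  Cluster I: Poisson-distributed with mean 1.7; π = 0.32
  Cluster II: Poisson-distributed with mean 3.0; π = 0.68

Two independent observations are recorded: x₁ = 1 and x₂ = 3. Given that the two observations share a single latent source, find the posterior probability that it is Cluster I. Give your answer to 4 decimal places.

0.3952

The responsibility of component k is P(Z=k) f_k(x) divided by Σ_j P(Z=j) f_j(x).
Since both observations come from the same component, the likelihood for component k is f_k(x₁)·f_k(x₂).
  p_I = [0.310562] × [0.149587] = 0.0464561
  p_II = [0.149361] × [0.224042] = 0.0334632
Unnormalised posteriors:
  P(Z=I)·p_I = 0.32 × 0.0464561 = 0.014866
  P(Z=II)·p_II = 0.68 × 0.0334632 = 0.0227549
Sum: 0.014866 + 0.0227549 = 0.0376209
So the posterior for Cluster I is 0.014866 / 0.0376209 ≈ 0.3952.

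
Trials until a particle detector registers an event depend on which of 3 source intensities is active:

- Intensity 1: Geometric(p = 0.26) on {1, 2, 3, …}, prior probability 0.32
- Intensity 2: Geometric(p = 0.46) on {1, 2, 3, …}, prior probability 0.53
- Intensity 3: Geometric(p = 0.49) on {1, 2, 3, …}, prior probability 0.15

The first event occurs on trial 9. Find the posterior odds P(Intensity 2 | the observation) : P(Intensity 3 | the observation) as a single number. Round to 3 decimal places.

Posterior odds = (P(Z=i) f_i(x)) / (P(Z=j) f_j(x)); the normalising sum cancels.
Geometric probabilities:
  f_1 = 0.0233791
  f_2 = 0.00332589
  f_3 = 0.00224263
0.00176272 / 0.000336394 ≈ 5.240

5.240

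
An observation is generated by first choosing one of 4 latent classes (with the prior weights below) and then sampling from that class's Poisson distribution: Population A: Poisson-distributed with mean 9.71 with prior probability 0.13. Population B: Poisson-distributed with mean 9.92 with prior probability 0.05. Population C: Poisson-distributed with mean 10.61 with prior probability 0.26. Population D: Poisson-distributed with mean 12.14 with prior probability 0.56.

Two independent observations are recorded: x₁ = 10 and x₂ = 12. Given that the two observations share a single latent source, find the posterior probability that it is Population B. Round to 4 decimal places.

0.0489

Posterior ∝ prior × likelihood, so P(k | x) ∝ π_k f_k(x); normalise over all components.
Since both observations come from the same component, the likelihood for component k is f_k(x₁)·f_k(x₂).
  p_A = [0.124575] × [0.0889804] = 0.0110847
  p_B = [0.12507] × [0.0932399] = 0.0116615
  p_C = [0.122893] × [0.104805] = 0.0128798
  p_D = [0.10235] × [0.114275] = 0.0116961
Prior × likelihood for each component:
  π_A·p_A = 0.13 × 0.0110847 = 0.00144101
  π_B·p_B = 0.05 × 0.0116615 = 0.000583075
  π_C·p_C = 0.26 × 0.0128798 = 0.00334875
  π_D·p_D = 0.56 × 0.0116961 = 0.00654982
Denominator: 0.00144101 + 0.000583075 + 0.00334875 + 0.00654982 = 0.0119227
P(Population B | data) ≈ 0.0489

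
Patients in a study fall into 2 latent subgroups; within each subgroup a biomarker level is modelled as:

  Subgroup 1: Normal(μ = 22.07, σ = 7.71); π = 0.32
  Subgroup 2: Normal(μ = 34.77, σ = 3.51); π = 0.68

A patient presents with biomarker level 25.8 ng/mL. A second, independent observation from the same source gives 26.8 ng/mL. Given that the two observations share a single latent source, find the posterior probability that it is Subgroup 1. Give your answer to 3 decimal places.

P(component k | x) = π_k·f_k(x) / marginal(x), where marginal(x) = Σ_j π_j·f_j(x).
Since both observations come from the same component, the likelihood for component k is f_k(x₁)·f_k(x₂).
  L_1 = [0.0460291] × [0.0428675] = 0.00197315
  L_2 = [0.00433954] × [0.00863016] = 3.74509e-05
Unnormalised posteriors:
  π_1·L_1 = 0.32 × 0.00197315 = 0.000631409
  π_2·L_2 = 0.68 × 3.74509e-05 = 2.54666e-05
Normaliser: 0.000631409 + 2.54666e-05 = 0.000656875
P(Subgroup 1 | x₁,x₂) ≈ 0.961

0.961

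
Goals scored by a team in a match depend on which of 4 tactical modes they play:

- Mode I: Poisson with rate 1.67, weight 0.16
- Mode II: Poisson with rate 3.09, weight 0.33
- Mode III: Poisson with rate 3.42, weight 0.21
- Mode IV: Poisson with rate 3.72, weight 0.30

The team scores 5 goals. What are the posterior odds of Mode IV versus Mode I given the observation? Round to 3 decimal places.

13.238

Since P(k|x) ∝ π_k f_k(x), the posterior odds are π_i f_i(x) / (π_j f_j(x)).
Component likelihoods at x = 5 goals:
  p_I = 0.0203765
  p_II = 0.106817
  p_III = 0.127545
  p_IV = 0.143866
0.0431598 / 0.00326024 ≈ 13.238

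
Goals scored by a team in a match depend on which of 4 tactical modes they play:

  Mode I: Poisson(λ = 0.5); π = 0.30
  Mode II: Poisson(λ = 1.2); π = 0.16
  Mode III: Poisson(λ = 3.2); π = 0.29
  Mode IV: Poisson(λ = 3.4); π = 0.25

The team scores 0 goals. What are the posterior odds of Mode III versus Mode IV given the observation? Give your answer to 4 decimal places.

1.4168

Only the two components matter; the odds are (w_i f_i(x)) / (w_j f_j(x)).
Evaluate each component's likelihood at the observed value:
  f_I = 0.606531
  f_II = 0.301194
  f_III = 0.0407622
  f_IV = 0.0333733
0.011821 / 0.00834332 ≈ 1.4168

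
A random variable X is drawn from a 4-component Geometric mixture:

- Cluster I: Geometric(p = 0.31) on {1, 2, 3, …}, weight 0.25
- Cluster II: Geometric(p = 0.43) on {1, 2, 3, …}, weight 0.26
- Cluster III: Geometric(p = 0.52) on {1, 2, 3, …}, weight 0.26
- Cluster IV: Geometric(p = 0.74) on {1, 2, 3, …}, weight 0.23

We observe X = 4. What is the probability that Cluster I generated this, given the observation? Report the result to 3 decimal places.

By Bayes' theorem, P(k | x) = π_k f_k(x) / Σ_j π_j f_j(x).
Evaluate each component's likelihood at the observed value:
  L_I = 0.31·(1−0.31)^3 = 0.31·0.328509 = 0.101838
  L_II = 0.43·(1−0.43)^3 = 0.43·0.185193 = 0.079633
  L_III = 0.52·(1−0.52)^3 = 0.52·0.110592 = 0.0575078
  L_IV = 0.74·(1−0.74)^3 = 0.74·0.017576 = 0.0130062
Weight by the priors:
  π_I·L_I = 0.25 × 0.101838 = 0.0254594
  π_II·L_II = 0.26 × 0.079633 = 0.0207046
  π_III·L_III = 0.26 × 0.0575078 = 0.014952
  π_IV·L_IV = 0.23 × 0.0130062 = 0.00299144
Sum: 0.0254594 + 0.0207046 + 0.014952 + 0.00299144 = 0.0641075
So the posterior for Cluster I is 0.0254594 / 0.0641075 ≈ 0.397.

0.397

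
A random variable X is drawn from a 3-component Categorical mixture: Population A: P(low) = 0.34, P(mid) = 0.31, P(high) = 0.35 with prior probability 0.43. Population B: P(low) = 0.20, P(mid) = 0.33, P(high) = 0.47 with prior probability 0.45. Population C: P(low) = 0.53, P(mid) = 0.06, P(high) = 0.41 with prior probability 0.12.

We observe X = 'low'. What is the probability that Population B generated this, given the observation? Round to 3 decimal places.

P(component k | x) = w_k·f_k(x) / marginal(x), where marginal(x) = Σ_j w_j·f_j(x).
Categorical probabilities:
  L_A = P(low | comp) = 0.34
  L_B = P(low | comp) = 0.20
  L_C = P(low | comp) = 0.53
Unnormalised posteriors:
  w_A·L_A = 0.43 × 0.34 = 0.1462
  w_B·L_B = 0.45 × 0.2 = 0.09
  w_C·L_C = 0.12 × 0.53 = 0.0636
Denominator: 0.1462 + 0.09 + 0.0636 = 0.2998
P(Population B | the observation) ≈ 0.300

0.300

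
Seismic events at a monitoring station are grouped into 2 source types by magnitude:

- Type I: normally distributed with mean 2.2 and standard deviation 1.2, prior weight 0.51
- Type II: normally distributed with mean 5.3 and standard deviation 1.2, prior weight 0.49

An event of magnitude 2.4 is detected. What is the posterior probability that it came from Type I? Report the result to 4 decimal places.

Posterior ∝ prior × likelihood, so P(k | x) ∝ π_k f_k(x); normalise over all components.
Component likelihoods at x = 2.4:
  L_I = 0.327866
  L_II = 0.0179279
Unnormalised posteriors:
  π_I·L_I = 0.51 × 0.327866 = 0.167212
  π_II·L_II = 0.49 × 0.0179279 = 0.00878465
Evidence: 0.167212 + 0.00878465 = 0.175997
P(Type I | 2.4) ≈ 0.9501

0.9501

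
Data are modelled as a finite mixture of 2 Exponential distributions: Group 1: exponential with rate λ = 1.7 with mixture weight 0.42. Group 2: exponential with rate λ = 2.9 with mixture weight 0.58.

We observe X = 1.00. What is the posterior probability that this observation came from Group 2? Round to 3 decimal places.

0.415

Apply Bayes' rule: the posterior for each component is proportional to its prior times its likelihood at x.
Evaluate each component's likelihood at the observed value:
  L_1 = 0.310562
  L_2 = 0.159567
Weight by the priors:
  P(Z=1)·L_1 = 0.42 × 0.310562 = 0.130436
  P(Z=2)·L_2 = 0.58 × 0.159567 = 0.0925491
Evidence: 0.130436 + 0.0925491 = 0.222985
So the posterior for Group 2 is 0.0925491 / 0.222985 ≈ 0.415.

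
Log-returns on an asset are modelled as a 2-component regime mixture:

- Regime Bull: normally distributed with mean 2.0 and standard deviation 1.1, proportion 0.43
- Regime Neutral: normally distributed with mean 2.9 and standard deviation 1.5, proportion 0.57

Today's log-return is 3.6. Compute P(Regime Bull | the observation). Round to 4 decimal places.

By Bayes' theorem, P(k | x) = w_k f_k(x) / Σ_j w_j f_j(x).
Evaluate each component's likelihood at the observed value:
  p_Bull = (1/(1.1·√(2π)))·exp(−(3.6−2.0)²/(2·1.1²)) = 0.362675·exp(-1.05785) = 0.125921
  p_Neutral = (1/(1.5·√(2π)))·exp(−(3.6−2.9)²/(2·1.5²)) = 0.265962·exp(-0.10889) = 0.238522
Weight by the priors:
  w_Bull·p_Bull = 0.43 × 0.125921 = 0.0541461
  w_Neutral·p_Neutral = 0.57 × 0.238522 = 0.135958
Marginal: 0.0541461 + 0.135958 = 0.190104
So the posterior for Regime Bull is 0.0541461 / 0.190104 ≈ 0.2848.

0.2848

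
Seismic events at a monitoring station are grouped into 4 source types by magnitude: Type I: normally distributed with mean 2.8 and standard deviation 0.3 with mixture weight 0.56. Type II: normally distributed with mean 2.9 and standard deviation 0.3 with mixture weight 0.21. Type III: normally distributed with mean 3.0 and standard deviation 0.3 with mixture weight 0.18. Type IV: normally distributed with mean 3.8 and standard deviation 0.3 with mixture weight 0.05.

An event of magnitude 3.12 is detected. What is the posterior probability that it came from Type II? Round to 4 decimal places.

0.2478

P(component k | x) = π_k·f_k(x) / marginal(x), where marginal(x) = Σ_j π_j·f_j(x).
Normal densities:
  L_I = (1/(0.3·√(2π)))·exp(−(3.12−2.8)²/(2·0.3²)) = 1.329808·exp(-0.56889) = 0.752876
  L_II = (1/(0.3·√(2π)))·exp(−(3.12−2.9)²/(2·0.3²)) = 1.329808·exp(-0.26889) = 1.01628
  L_III = (1/(0.3·√(2π)))·exp(−(3.12−3.0)²/(2·0.3²)) = 1.329808·exp(-0.08000) = 1.22757
  L_IV = (1/(0.3·√(2π)))·exp(−(3.12−3.8)²/(2·0.3²)) = 1.329808·exp(-2.56889) = 0.101891
Unnormalised posteriors:
  π_I·L_I = 0.56 × 0.752876 = 0.421611
  π_II·L_II = 0.21 × 1.01628 = 0.213418
  π_III·L_III = 0.18 × 1.22757 = 0.220962
  π_IV·L_IV = 0.05 × 0.101891 = 0.00509453
Denominator: 0.421611 + 0.213418 + 0.220962 + 0.00509453 = 0.861085
Responsibility of Type II: 0.213418 / 0.861085 ≈ 0.2478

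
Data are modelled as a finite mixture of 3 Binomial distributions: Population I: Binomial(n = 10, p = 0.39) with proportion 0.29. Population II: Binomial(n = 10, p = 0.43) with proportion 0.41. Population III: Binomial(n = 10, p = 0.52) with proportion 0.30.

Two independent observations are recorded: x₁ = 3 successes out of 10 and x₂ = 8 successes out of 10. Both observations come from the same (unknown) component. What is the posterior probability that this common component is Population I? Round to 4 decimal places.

0.1645

P(component k | x) = w_k·f_k(x) / marginal(x), where marginal(x) = Σ_j w_j·f_j(x).
Since both observations come from the same component, the likelihood for component k is f_k(x₁)·f_k(x₂).
  f_I = [0.223709] × [0.00896167] = 0.00200481
  f_II = [0.186514] × [0.0170887] = 0.00318728
  f_III = [0.0990558] × [0.055427] = 0.00549037
Prior × likelihood for each component:
  w_I·f_I = 0.29 × 0.00200481 = 0.000581395
  w_II·f_II = 0.41 × 0.00318728 = 0.00130679
  w_III·f_III = 0.30 × 0.00549037 = 0.00164711
Denominator: 0.000581395 + 0.00130679 + 0.00164711 = 0.00353529
P(Population I | data) ≈ 0.1645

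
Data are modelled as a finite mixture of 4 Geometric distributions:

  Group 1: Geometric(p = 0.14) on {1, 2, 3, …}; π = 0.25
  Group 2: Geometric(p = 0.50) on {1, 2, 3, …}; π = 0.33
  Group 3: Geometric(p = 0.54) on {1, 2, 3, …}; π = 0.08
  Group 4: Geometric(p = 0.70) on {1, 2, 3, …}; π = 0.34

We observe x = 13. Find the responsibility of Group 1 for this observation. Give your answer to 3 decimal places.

Apply Bayes' rule: the posterior for each component is proportional to its prior times its likelihood at x.
Evaluate each component's likelihood at the observed value:
  p_1 = 0.0229145
  p_2 = 0.00012207
  p_3 = 4.84716e-05
  p_4 = 3.72009e-07
Multiply by the mixture weights:
  w_1·p_1 = 0.25 × 0.0229145 = 0.00572861
  w_2·p_2 = 0.33 × 0.00012207 = 4.02832e-05
  w_3·p_3 = 0.08 × 4.84716e-05 = 3.87773e-06
  w_4·p_4 = 0.34 × 3.72009e-07 = 1.26483e-07
Marginal: 0.00572861 + 4.02832e-05 + 3.87773e-06 + 1.26483e-07 = 0.0057729
P(Group 1 | 13) = 0.00572861 / 0.0057729 ≈ 0.992

0.992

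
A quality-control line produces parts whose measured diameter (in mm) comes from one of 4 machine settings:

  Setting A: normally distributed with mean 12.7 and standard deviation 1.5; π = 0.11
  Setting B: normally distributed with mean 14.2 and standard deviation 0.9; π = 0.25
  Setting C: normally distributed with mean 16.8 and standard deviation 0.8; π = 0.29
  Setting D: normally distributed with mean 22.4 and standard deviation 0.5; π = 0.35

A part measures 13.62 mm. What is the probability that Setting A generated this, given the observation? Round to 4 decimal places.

0.2120

The responsibility of component k is π_k f_k(x) divided by Σ_j π_j f_j(x).
Evaluate each component's likelihood at the observed value:
  p_A = 0.22036
  p_B = 0.360151
  p_C = 0.000184824
  p_D = 8.78631e-68
Weight by the priors:
  π_A·p_A = 0.11 × 0.22036 = 0.0242396
  π_B·p_B = 0.25 × 0.360151 = 0.0900377
  π_C·p_C = 0.29 × 0.000184824 = 5.35989e-05
  π_D·p_D = 0.35 × 8.78631e-68 = 3.07521e-68
Evidence: 0.0242396 + 0.0900377 + 5.35989e-05 + 3.07521e-68 = 0.114331
P(Setting A | 13.62 mm) ≈ 0.2120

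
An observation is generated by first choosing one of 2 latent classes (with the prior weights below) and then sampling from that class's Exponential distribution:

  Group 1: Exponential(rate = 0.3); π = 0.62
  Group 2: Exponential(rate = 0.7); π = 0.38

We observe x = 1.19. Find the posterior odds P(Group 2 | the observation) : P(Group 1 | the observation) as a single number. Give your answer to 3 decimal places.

0.888

Only the two components matter; the odds are (w_i f_i(x)) / (w_j f_j(x)).
Exponential densities:
  p_1 = 0.3·e^(−0.3·1.19) = 0.3·e^(−0.3570) = 0.209932
  p_2 = 0.7·e^(−0.7·1.19) = 0.7·e^(−0.8330) = 0.30432
Odds = (0.38/0.62) × (0.30432/0.209932) = 0.612903 × 1.44961 ≈ 0.888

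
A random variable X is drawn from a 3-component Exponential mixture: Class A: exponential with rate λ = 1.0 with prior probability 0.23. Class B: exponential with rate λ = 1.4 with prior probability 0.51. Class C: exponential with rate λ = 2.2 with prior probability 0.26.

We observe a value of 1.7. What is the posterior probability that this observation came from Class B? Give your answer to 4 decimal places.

0.5430

By Bayes' theorem, P(k | x) = π_k f_k(x) / Σ_j π_j f_j(x).
Evaluate each component's likelihood at the observed value:
  p_A = 1.0·e^(−1.0·1.7) = 1.0·e^(−1.7000) = 0.182684
  p_B = 1.4·e^(−1.4·1.7) = 1.4·e^(−2.3800) = 0.129571
  p_C = 2.2·e^(−2.2·1.7) = 2.2·e^(−3.7400) = 0.052259
Weight by the priors:
  π_A·p_A = 0.23 × 0.182684 = 0.0420172
  π_B·p_B = 0.51 × 0.129571 = 0.0660811
  π_C·p_C = 0.26 × 0.052259 = 0.0135873
Marginal: 0.0420172 + 0.0660811 + 0.0135873 = 0.121686
P(Class B | 1.7) = 0.0660811 / 0.121686 ≈ 0.5430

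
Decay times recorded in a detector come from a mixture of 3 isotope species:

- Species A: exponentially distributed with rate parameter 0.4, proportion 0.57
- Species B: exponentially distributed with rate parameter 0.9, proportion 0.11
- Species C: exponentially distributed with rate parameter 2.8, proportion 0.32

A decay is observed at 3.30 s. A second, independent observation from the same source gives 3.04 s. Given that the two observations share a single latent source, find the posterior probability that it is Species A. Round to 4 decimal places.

0.9606

P(component k | x) = π_k·f_k(x) / marginal(x), where marginal(x) = Σ_j π_j·f_j(x).
Since both observations come from the same component, the likelihood for component k is f_k(x₁)·f_k(x₂).
  p_A = [0.4·e^(−0.4·3.30) = 0.4·e^(−1.3200) = 0.106854] × [0.118565] = 0.0126692
  p_B = [0.9·e^(−0.9·3.30) = 0.9·e^(−2.9700) = 0.046173] × [0.0583462] = 0.00269402
  p_C = [2.8·e^(−2.8·3.30) = 2.8·e^(−9.2400) = 0.000271817] × [0.000562916] = 1.5301e-07
Prior × likelihood for each component:
  π_A·p_A = 0.57 × 0.0126692 = 0.00722144
  π_B·p_B = 0.11 × 0.00269402 = 0.000296342
  π_C·p_C = 0.32 × 1.5301e-07 = 4.89633e-08
Sum: 0.00722144 + 0.000296342 + 4.89633e-08 = 0.00751783
P(Species A | x) ≈ 0.9606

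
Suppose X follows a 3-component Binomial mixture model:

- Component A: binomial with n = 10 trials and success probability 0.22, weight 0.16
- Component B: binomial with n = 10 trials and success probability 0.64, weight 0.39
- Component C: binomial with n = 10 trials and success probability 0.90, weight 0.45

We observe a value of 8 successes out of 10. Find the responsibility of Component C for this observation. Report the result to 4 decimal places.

0.5765

The responsibility of component k is π_k f_k(x) divided by Σ_j π_j f_j(x).
Component likelihoods at x = 8 successes out of 10:
  f_A = 0.000150239
  f_B = 0.164156
  f_C = 0.19371
Weight by the priors:
  π_A·f_A = 0.16 × 0.000150239 = 2.40383e-05
  π_B·f_B = 0.39 × 0.164156 = 0.0640209
  π_C·f_C = 0.45 × 0.19371 = 0.0871696
Marginal: 2.40383e-05 + 0.0640209 + 0.0871696 = 0.151215
P(Component C | the observation) = 0.0871696 / 0.151215 ≈ 0.5765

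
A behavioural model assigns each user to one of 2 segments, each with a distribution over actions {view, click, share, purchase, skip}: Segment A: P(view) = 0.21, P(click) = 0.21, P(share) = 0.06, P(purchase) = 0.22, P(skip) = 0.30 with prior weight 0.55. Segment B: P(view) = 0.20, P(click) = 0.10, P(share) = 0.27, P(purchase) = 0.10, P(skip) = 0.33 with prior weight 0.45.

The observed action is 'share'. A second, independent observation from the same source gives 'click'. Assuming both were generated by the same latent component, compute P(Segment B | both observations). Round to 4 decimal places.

0.6368

Posterior ∝ prior × likelihood, so P(k | x) ∝ w_k f_k(x); normalise over all components.
Since both observations come from the same component, the likelihood for component k is f_k(x₁)·f_k(x₂).
  p_A = [P(share | comp) = 0.06] × [0.21] = 0.0126
  p_B = [P(share | comp) = 0.27] × [0.1] = 0.027
Prior × likelihood for each component:
  w_A·p_A = 0.55 × 0.0126 = 0.00693
  w_B·p_B = 0.45 × 0.027 = 0.01215
Evidence: 0.00693 + 0.01215 = 0.01908
P(Segment B | x₁, x₂) = 0.01215 / 0.01908 ≈ 0.6368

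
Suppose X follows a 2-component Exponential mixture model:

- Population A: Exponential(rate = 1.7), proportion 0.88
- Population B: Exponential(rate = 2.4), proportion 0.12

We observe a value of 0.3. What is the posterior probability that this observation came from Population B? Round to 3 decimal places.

0.135

P(component k | x) = P(Z=k)·f_k(x) / marginal(x), where marginal(x) = Σ_j P(Z=j)·f_j(x).
Evaluate each component's likelihood at the observed value:
  f_A = 1.02084
  f_B = 1.16821
Prior × likelihood for each component:
  P(Z=A)·f_A = 0.88 × 1.02084 = 0.898341
  P(Z=B)·f_B = 0.12 × 1.16821 = 0.140185
Normaliser: 0.898341 + 0.140185 = 1.03853
P(Population B | the observation) = 0.140185 / 1.03853 ≈ 0.135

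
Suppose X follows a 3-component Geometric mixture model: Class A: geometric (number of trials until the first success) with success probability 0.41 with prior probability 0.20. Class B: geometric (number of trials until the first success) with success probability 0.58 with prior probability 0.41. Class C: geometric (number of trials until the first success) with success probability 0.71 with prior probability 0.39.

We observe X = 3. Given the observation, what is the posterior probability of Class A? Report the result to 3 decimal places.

0.304

The responsibility of component k is π_k f_k(x) divided by Σ_j π_j f_j(x).
Evaluate each component's likelihood at the observed value:
  p_A = 0.41·(1−0.41)^2 = 0.41·0.3481 = 0.142721
  p_B = 0.58·(1−0.58)^2 = 0.58·0.1764 = 0.102312
  p_C = 0.71·(1−0.71)^2 = 0.71·0.0841 = 0.059711
Multiply by the mixture weights:
  π_A·p_A = 0.20 × 0.142721 = 0.0285442
  π_B·p_B = 0.41 × 0.102312 = 0.0419479
  π_C·p_C = 0.39 × 0.059711 = 0.0232873
Denominator: 0.0285442 + 0.0419479 + 0.0232873 = 0.0937794
So the posterior for Class A is 0.0285442 / 0.0937794 ≈ 0.304.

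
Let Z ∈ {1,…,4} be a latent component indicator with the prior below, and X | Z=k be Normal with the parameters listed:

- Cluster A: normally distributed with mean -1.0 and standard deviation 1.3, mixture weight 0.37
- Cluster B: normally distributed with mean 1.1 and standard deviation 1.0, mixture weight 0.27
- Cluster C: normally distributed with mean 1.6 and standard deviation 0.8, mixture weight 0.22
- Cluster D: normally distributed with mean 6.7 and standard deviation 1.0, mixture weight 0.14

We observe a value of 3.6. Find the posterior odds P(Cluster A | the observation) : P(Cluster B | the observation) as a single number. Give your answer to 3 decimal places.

Only the two components matter; the odds are (w_i f_i(x)) / (w_j f_j(x)).
Component likelihoods at x = 3.6:
  f_A = 0.000586312
  f_B = 0.0175283
  f_C = 0.0219104
  f_D = 0.00326682
Odds = (0.37/0.27) × (0.000586312/0.0175283) = 1.37037 × 0.0334495 ≈ 0.046

0.046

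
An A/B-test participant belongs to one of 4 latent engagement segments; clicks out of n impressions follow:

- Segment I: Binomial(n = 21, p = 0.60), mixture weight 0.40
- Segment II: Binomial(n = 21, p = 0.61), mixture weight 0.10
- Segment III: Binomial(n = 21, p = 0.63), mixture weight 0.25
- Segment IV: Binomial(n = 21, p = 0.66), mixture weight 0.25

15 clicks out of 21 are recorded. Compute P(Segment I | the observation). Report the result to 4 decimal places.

0.3253

The responsibility of component k is w_k f_k(x) divided by Σ_j w_j f_j(x).
Binomial probabilities:
  L_I = 0.104506
  L_II = 0.115039
  L_III = 0.136091
  L_IV = 0.164643
Prior × likelihood for each component:
  w_I·L_I = 0.40 × 0.104506 = 0.0418023
  w_II·L_II = 0.10 × 0.115039 = 0.0115039
  w_III·L_III = 0.25 × 0.136091 = 0.0340228
  w_IV·L_IV = 0.25 × 0.164643 = 0.0411609
Normaliser: 0.0418023 + 0.0115039 + 0.0340228 + 0.0411609 = 0.12849
So the posterior for Segment I is 0.0418023 / 0.12849 ≈ 0.3253.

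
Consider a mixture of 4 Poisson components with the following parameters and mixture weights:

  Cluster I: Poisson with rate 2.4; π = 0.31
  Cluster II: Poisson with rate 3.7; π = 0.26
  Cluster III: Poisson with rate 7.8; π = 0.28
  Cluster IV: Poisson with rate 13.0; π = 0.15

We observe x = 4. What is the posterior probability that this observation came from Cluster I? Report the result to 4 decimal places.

0.3628

Posterior ∝ prior × likelihood, so P(k | x) ∝ w_k f_k(x); normalise over all components.
Poisson probabilities:
  L_I = e^(−2.4)·2.4^4/4! = 0.125408
  L_II = e^(−3.7)·3.7^4/4! = 0.193066
  L_III = e^(−7.8)·7.8^4/4! = 0.0631932
  L_IV = e^(−13.0)·13.0^4/4! = 0.00268989
Multiply by the mixture weights:
  w_I·L_I = 0.31 × 0.125408 = 0.0388766
  w_II·L_II = 0.26 × 0.193066 = 0.0501972
  w_III·L_III = 0.28 × 0.0631932 = 0.0176941
  w_IV·L_IV = 0.15 × 0.00268989 = 0.000403483
Normaliser: 0.0388766 + 0.0501972 + 0.0176941 + 0.000403483 = 0.107171
P(Cluster I | x) ≈ 0.3628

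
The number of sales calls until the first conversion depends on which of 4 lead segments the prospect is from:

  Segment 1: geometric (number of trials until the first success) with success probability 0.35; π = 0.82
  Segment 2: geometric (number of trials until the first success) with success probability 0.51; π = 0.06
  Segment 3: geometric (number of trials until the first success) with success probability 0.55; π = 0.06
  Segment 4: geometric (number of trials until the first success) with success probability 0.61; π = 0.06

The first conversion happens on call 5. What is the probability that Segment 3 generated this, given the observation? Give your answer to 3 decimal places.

0.025

By Bayes' theorem, P(k | x) = w_k f_k(x) / Σ_j w_j f_j(x).
Component likelihoods at x = 5:
  p_1 = 0.35·(1−0.35)^4 = 0.35·0.178506 = 0.0624772
  p_2 = 0.51·(1−0.51)^4 = 0.51·0.057648 = 0.0294005
  p_3 = 0.55·(1−0.55)^4 = 0.55·0.0410062 = 0.0225534
  p_4 = 0.61·(1−0.61)^4 = 0.61·0.0231344 = 0.014112
Weight by the priors:
  w_1·p_1 = 0.82 × 0.0624772 = 0.0512313
  w_2·p_2 = 0.06 × 0.0294005 = 0.00176403
  w_3·p_3 = 0.06 × 0.0225534 = 0.00135321
  w_4·p_4 = 0.06 × 0.014112 = 0.000846719
Sum: 0.0512313 + 0.00176403 + 0.00135321 + 0.000846719 = 0.0551952
Responsibility of Segment 3: 0.00135321 / 0.0551952 ≈ 0.025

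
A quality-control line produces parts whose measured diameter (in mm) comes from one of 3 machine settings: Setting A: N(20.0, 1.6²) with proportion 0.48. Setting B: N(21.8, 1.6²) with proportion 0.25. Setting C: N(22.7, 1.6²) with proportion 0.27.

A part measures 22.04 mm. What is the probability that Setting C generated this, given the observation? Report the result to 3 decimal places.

P(component k | x) = P(Z=k)·f_k(x) / marginal(x), where marginal(x) = Σ_j P(Z=j)·f_j(x).
Evaluate each component's likelihood at the observed value:
  f_A = (1/(1.6·√(2π)))·exp(−(22.04−20.0)²/(2·1.6²)) = 0.249339·exp(-0.81281) = 0.110609
  f_B = (1/(1.6·√(2π)))·exp(−(22.04−21.8)²/(2·1.6²)) = 0.249339·exp(-0.01125) = 0.24655
  f_C = (1/(1.6·√(2π)))·exp(−(22.04−22.7)²/(2·1.6²)) = 0.249339·exp(-0.08508) = 0.229003
Prior × likelihood for each component:
  P(Z=A)·f_A = 0.48 × 0.110609 = 0.0530923
  P(Z=B)·f_B = 0.25 × 0.24655 = 0.0616374
  P(Z=C)·f_C = 0.27 × 0.229003 = 0.0618308
Normaliser: 0.0530923 + 0.0616374 + 0.0618308 = 0.17656
P(Setting C | the observation) ≈ 0.350

0.350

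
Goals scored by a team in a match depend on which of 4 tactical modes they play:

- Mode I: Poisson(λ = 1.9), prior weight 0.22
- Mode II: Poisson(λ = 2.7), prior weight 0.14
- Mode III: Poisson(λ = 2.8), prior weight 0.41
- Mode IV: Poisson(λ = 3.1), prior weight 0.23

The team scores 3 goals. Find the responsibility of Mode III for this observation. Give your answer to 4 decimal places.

Posterior ∝ prior × likelihood, so P(k | x) ∝ w_k f_k(x); normalise over all components.
Evaluate each component's likelihood at the observed value:
  f_I = 0.170982
  f_II = 0.220468
  f_III = 0.222484
  f_IV = 0.223677
Multiply by the mixture weights:
  w_I·f_I = 0.22 × 0.170982 = 0.037616
  w_II·f_II = 0.14 × 0.220468 = 0.0308655
  w_III·f_III = 0.41 × 0.222484 = 0.0912183
  w_IV·f_IV = 0.23 × 0.223677 = 0.0514457
Denominator: 0.037616 + 0.0308655 + 0.0912183 + 0.0514457 = 0.211145
Responsibility of Mode III: 0.0912183 / 0.211145 ≈ 0.4320

0.4320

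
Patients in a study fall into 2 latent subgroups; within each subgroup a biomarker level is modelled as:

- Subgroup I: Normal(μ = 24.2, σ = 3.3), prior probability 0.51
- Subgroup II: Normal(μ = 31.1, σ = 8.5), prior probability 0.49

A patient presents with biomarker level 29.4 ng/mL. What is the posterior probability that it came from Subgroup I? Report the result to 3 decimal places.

Apply Bayes' rule: the posterior for each component is proportional to its prior times its likelihood at x.
Component likelihoods at x = 29.4 ng/mL:
  f_I = 0.0349315
  f_II = 0.046005
Multiply by the mixture weights:
  π_I·f_I = 0.51 × 0.0349315 = 0.0178151
  π_II·f_II = 0.49 × 0.046005 = 0.0225425
Evidence: 0.0178151 + 0.0225425 = 0.0403575
Responsibility of Subgroup I: 0.0178151 / 0.0403575 ≈ 0.441

0.441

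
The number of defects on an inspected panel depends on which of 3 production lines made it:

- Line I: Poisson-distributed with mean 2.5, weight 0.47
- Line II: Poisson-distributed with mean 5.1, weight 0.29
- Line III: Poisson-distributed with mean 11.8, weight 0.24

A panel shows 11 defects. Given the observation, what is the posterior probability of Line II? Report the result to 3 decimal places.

P(component k | x) = w_k·f_k(x) / marginal(x), where marginal(x) = Σ_j w_j·f_j(x).
Poisson probabilities:
  L_I = 4.90285e-05
  L_II = 0.00927287
  L_III = 0.11611
Multiply by the mixture weights:
  w_I·L_I = 0.47 × 4.90285e-05 = 2.30434e-05
  w_II·L_II = 0.29 × 0.00927287 = 0.00268913
  w_III·L_III = 0.24 × 0.11611 = 0.0278665
Marginal: 2.30434e-05 + 0.00268913 + 0.0278665 = 0.0305787
Responsibility of Line II: 0.00268913 / 0.0305787 ≈ 0.088

0.088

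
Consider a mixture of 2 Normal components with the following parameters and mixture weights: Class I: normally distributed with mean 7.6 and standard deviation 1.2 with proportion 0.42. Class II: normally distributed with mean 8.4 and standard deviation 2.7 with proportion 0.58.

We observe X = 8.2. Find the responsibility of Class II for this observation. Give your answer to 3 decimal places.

0.410

P(component k | x) = π_k·f_k(x) / marginal(x), where marginal(x) = Σ_j π_j·f_j(x).
Component likelihoods at x = 8.2:
  f_I = 0.293388
  f_II = 0.147352
Prior × likelihood for each component:
  π_I·f_I = 0.42 × 0.293388 = 0.123223
  π_II·f_II = 0.58 × 0.147352 = 0.0854639
Denominator: 0.123223 + 0.0854639 = 0.208687
So the posterior for Class II is 0.0854639 / 0.208687 ≈ 0.410.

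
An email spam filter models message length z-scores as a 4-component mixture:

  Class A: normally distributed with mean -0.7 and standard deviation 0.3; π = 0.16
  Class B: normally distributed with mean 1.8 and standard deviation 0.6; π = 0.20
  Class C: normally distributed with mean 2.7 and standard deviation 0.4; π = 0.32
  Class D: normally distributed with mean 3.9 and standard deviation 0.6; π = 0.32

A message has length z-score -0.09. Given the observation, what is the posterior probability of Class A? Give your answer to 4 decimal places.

The responsibility of component k is w_k f_k(x) divided by Σ_j w_j f_j(x).
Evaluate each component's likelihood at the observed value:
  p_A = (1/(0.3·√(2π)))·exp(−(-0.09−-0.7)²/(2·0.3²)) = 1.329808·exp(-2.06722) = 0.16827
  p_B = (1/(0.6·√(2π)))·exp(−(-0.09−1.8)²/(2·0.6²)) = 0.664904·exp(-4.96125) = 0.0046571
  p_C = (1/(0.4·√(2π)))·exp(−(-0.09−2.7)²/(2·0.4²)) = 0.997356·exp(-24.32531) = 2.71958e-11
  p_D = (1/(0.6·√(2π)))·exp(−(-0.09−3.9)²/(2·0.6²)) = 0.664904·exp(-22.11125) = 1.65945e-10
Prior × likelihood for each component:
  w_A·p_A = 0.16 × 0.16827 = 0.0269231
  w_B·p_B = 0.20 × 0.0046571 = 0.000931419
  w_C·p_C = 0.32 × 2.71958e-11 = 8.70264e-12
  w_D·p_D = 0.32 × 1.65945e-10 = 5.31025e-11
Evidence: 0.0269231 + 0.000931419 + 8.70264e-12 + 5.31025e-11 = 0.0278546
P(Class A | the observation) = 0.0269231 / 0.0278546 ≈ 0.9666

0.9666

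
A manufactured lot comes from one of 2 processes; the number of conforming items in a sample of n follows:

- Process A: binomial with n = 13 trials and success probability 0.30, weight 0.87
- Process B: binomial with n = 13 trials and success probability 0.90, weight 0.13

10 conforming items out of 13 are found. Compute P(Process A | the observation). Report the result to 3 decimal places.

0.037

The responsibility of component k is π_k f_k(x) divided by Σ_j π_j f_j(x).
Evaluate each component's likelihood at the observed value:
  f_A = 0.000579259
  f_B = 0.099722
Prior × likelihood for each component:
  π_A·f_A = 0.87 × 0.000579259 = 0.000503955
  π_B·f_B = 0.13 × 0.099722 = 0.0129639
Denominator: 0.000503955 + 0.0129639 = 0.0134678
P(Process A | 10 conforming items out of 13) ≈ 0.037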